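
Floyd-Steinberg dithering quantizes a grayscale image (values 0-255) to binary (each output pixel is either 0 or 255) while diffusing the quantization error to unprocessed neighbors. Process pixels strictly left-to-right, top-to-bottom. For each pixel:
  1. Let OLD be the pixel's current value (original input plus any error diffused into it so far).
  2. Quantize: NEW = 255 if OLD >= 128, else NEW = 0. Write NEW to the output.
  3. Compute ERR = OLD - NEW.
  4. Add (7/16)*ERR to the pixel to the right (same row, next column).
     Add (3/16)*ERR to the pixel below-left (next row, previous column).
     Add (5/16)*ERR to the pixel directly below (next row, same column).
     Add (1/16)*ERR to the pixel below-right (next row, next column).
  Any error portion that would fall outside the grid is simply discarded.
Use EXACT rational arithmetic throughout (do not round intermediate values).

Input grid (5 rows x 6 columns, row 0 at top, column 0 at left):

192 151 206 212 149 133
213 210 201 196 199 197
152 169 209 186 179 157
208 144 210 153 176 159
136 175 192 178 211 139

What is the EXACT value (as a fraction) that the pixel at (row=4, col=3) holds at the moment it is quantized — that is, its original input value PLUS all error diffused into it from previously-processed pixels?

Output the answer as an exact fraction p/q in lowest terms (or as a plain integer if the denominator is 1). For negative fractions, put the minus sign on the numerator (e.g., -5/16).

(0,0): OLD=192 → NEW=255, ERR=-63
(0,1): OLD=1975/16 → NEW=0, ERR=1975/16
(0,2): OLD=66561/256 → NEW=255, ERR=1281/256
(0,3): OLD=877319/4096 → NEW=255, ERR=-167161/4096
(0,4): OLD=8594737/65536 → NEW=255, ERR=-8116943/65536
(0,5): OLD=82642007/1048576 → NEW=0, ERR=82642007/1048576
(1,0): OLD=55413/256 → NEW=255, ERR=-9867/256
(1,1): OLD=468403/2048 → NEW=255, ERR=-53837/2048
(1,2): OLD=12525615/65536 → NEW=255, ERR=-4186065/65536
(1,3): OLD=34705667/262144 → NEW=255, ERR=-32141053/262144
(1,4): OLD=1994493865/16777216 → NEW=0, ERR=1994493865/16777216
(1,5): OLD=71376665039/268435456 → NEW=255, ERR=2925623759/268435456
(2,0): OLD=4424545/32768 → NEW=255, ERR=-3931295/32768
(2,1): OLD=98473147/1048576 → NEW=0, ERR=98473147/1048576
(2,2): OLD=3447607793/16777216 → NEW=255, ERR=-830582287/16777216
(2,3): OLD=19370815401/134217728 → NEW=255, ERR=-14854705239/134217728
(2,4): OLD=696257214843/4294967296 → NEW=255, ERR=-398959445637/4294967296
(2,5): OLD=8740882058253/68719476736 → NEW=0, ERR=8740882058253/68719476736
(3,0): OLD=3156073169/16777216 → NEW=255, ERR=-1122116911/16777216
(3,1): OLD=17086584573/134217728 → NEW=0, ERR=17086584573/134217728
(3,2): OLD=252697406855/1073741824 → NEW=255, ERR=-21106758265/1073741824
(3,3): OLD=6136830468565/68719476736 → NEW=0, ERR=6136830468565/68719476736
(3,4): OLD=111586070604981/549755813888 → NEW=255, ERR=-28601661936459/549755813888
(3,5): OLD=1496935630264443/8796093022208 → NEW=255, ERR=-746068090398597/8796093022208
(4,0): OLD=298432853407/2147483648 → NEW=255, ERR=-249175476833/2147483648
(4,1): OLD=5365381128211/34359738368 → NEW=255, ERR=-3396352155629/34359738368
(4,2): OLD=183961962416457/1099511627776 → NEW=255, ERR=-96413502666423/1099511627776
(4,3): OLD=2754237742644173/17592186044416 → NEW=255, ERR=-1731769698681907/17592186044416
Target (4,3): original=178, with diffused error = 2754237742644173/17592186044416

Answer: 2754237742644173/17592186044416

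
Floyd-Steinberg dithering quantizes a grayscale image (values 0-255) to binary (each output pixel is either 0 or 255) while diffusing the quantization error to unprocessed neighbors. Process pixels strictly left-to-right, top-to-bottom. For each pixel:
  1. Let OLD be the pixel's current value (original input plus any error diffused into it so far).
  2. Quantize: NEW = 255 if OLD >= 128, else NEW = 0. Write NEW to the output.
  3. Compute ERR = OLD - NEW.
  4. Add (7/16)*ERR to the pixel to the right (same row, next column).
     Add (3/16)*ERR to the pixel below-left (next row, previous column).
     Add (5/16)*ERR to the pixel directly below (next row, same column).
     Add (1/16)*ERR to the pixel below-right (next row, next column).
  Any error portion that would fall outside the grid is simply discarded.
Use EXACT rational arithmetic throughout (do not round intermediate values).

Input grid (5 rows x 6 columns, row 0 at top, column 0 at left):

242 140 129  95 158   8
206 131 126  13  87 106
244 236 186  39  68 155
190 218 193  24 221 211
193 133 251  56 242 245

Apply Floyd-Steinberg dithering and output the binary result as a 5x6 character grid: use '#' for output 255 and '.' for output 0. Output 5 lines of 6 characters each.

(0,0): OLD=242 → NEW=255, ERR=-13
(0,1): OLD=2149/16 → NEW=255, ERR=-1931/16
(0,2): OLD=19507/256 → NEW=0, ERR=19507/256
(0,3): OLD=525669/4096 → NEW=255, ERR=-518811/4096
(0,4): OLD=6723011/65536 → NEW=0, ERR=6723011/65536
(0,5): OLD=55449685/1048576 → NEW=0, ERR=55449685/1048576
(1,0): OLD=45903/256 → NEW=255, ERR=-19377/256
(1,1): OLD=150825/2048 → NEW=0, ERR=150825/2048
(1,2): OLD=9878877/65536 → NEW=255, ERR=-6832803/65536
(1,3): OLD=-12635047/262144 → NEW=0, ERR=-12635047/262144
(1,4): OLD=1677210795/16777216 → NEW=0, ERR=1677210795/16777216
(1,5): OLD=46351699517/268435456 → NEW=255, ERR=-22099341763/268435456
(2,0): OLD=7672787/32768 → NEW=255, ERR=-683053/32768
(2,1): OLD=236574273/1048576 → NEW=255, ERR=-30812607/1048576
(2,2): OLD=2283851523/16777216 → NEW=255, ERR=-1994338557/16777216
(2,3): OLD=-2126083669/134217728 → NEW=0, ERR=-2126083669/134217728
(2,4): OLD=317233154945/4294967296 → NEW=0, ERR=317233154945/4294967296
(2,5): OLD=11533569601175/68719476736 → NEW=255, ERR=-5989896966505/68719476736
(3,0): OLD=2985944739/16777216 → NEW=255, ERR=-1292245341/16777216
(3,1): OLD=20337732327/134217728 → NEW=255, ERR=-13887788313/134217728
(3,2): OLD=113577009445/1073741824 → NEW=0, ERR=113577009445/1073741824
(3,3): OLD=4930399113327/68719476736 → NEW=0, ERR=4930399113327/68719476736
(3,4): OLD=141912635094671/549755813888 → NEW=255, ERR=1724902553231/549755813888
(3,5): OLD=1669059910731265/8796093022208 → NEW=255, ERR=-573943809931775/8796093022208
(4,0): OLD=321111165485/2147483648 → NEW=255, ERR=-226497164755/2147483648
(4,1): OLD=2389396637641/34359738368 → NEW=0, ERR=2389396637641/34359738368
(4,2): OLD=353454264244875/1099511627776 → NEW=255, ERR=73078799161995/1099511627776
(4,3): OLD=2017798214678487/17592186044416 → NEW=0, ERR=2017798214678487/17592186044416
(4,4): OLD=80336035588666183/281474976710656 → NEW=255, ERR=8559916527448903/281474976710656
(4,5): OLD=1072353464916084113/4503599627370496 → NEW=255, ERR=-76064440063392367/4503599627370496
Row 0: ##.#..
Row 1: #.#..#
Row 2: ###..#
Row 3: ##..##
Row 4: #.#.##

Answer: ##.#..
#.#..#
###..#
##..##
#.#.##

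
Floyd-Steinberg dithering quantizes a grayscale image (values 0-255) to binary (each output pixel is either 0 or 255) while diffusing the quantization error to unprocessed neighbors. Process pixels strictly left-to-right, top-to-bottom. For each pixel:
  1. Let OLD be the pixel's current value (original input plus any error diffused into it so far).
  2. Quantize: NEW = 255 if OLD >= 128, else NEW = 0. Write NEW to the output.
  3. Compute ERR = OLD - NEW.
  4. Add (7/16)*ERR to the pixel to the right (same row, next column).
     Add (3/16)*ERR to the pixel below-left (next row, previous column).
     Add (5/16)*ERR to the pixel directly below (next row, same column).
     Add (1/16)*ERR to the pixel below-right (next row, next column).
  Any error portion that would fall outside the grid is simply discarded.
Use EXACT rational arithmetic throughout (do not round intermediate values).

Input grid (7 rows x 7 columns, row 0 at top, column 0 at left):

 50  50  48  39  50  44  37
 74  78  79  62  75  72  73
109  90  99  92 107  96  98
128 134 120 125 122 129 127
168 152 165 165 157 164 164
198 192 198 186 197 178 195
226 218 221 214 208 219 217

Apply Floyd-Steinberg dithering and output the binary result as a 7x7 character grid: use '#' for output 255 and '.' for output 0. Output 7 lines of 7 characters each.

(0,0): OLD=50 → NEW=0, ERR=50
(0,1): OLD=575/8 → NEW=0, ERR=575/8
(0,2): OLD=10169/128 → NEW=0, ERR=10169/128
(0,3): OLD=151055/2048 → NEW=0, ERR=151055/2048
(0,4): OLD=2695785/32768 → NEW=0, ERR=2695785/32768
(0,5): OLD=41939167/524288 → NEW=0, ERR=41939167/524288
(0,6): OLD=603952665/8388608 → NEW=0, ERR=603952665/8388608
(1,0): OLD=13197/128 → NEW=0, ERR=13197/128
(1,1): OLD=167515/1024 → NEW=255, ERR=-93605/1024
(1,2): OLD=2692087/32768 → NEW=0, ERR=2692087/32768
(1,3): OLD=18531371/131072 → NEW=255, ERR=-14891989/131072
(1,4): OLD=592320289/8388608 → NEW=0, ERR=592320289/8388608
(1,5): OLD=9833515377/67108864 → NEW=255, ERR=-7279244943/67108864
(1,6): OLD=56954758527/1073741824 → NEW=0, ERR=56954758527/1073741824
(2,0): OLD=2032921/16384 → NEW=0, ERR=2032921/16384
(2,1): OLD=72124707/524288 → NEW=255, ERR=-61568733/524288
(2,2): OLD=388228393/8388608 → NEW=0, ERR=388228393/8388608
(2,3): OLD=6383164193/67108864 → NEW=0, ERR=6383164193/67108864
(2,4): OLD=76901451441/536870912 → NEW=255, ERR=-60000631119/536870912
(2,5): OLD=473600283131/17179869184 → NEW=0, ERR=473600283131/17179869184
(2,6): OLD=32946130839181/274877906944 → NEW=0, ERR=32946130839181/274877906944
(3,0): OLD=1214302985/8388608 → NEW=255, ERR=-924792055/8388608
(3,1): OLD=4395836629/67108864 → NEW=0, ERR=4395836629/67108864
(3,2): OLD=93208852879/536870912 → NEW=255, ERR=-43693229681/536870912
(3,3): OLD=217015126937/2147483648 → NEW=0, ERR=217015126937/2147483648
(3,4): OLD=39142741659401/274877906944 → NEW=255, ERR=-30951124611319/274877906944
(3,5): OLD=228348109844139/2199023255552 → NEW=0, ERR=228348109844139/2199023255552
(3,6): OLD=7445318093998645/35184372088832 → NEW=255, ERR=-1526696788653515/35184372088832
(4,0): OLD=156584454119/1073741824 → NEW=255, ERR=-117219711001/1073741824
(4,1): OLD=1761936308155/17179869184 → NEW=0, ERR=1761936308155/17179869184
(4,2): OLD=57031189277397/274877906944 → NEW=255, ERR=-13062676993323/274877906944
(4,3): OLD=328952154593975/2199023255552 → NEW=255, ERR=-231798775571785/2199023255552
(4,4): OLD=1785288912003637/17592186044416 → NEW=0, ERR=1785288912003637/17592186044416
(4,5): OLD=127043851600467829/562949953421312 → NEW=255, ERR=-16508386521966731/562949953421312
(4,6): OLD=1297943345151573955/9007199254740992 → NEW=255, ERR=-998892464807379005/9007199254740992
(5,0): OLD=50334057619297/274877906944 → NEW=255, ERR=-19759808651423/274877906944
(5,1): OLD=388932448614091/2199023255552 → NEW=255, ERR=-171818481551669/2199023255552
(5,2): OLD=2385700371861309/17592186044416 → NEW=255, ERR=-2100307069464771/17592186044416
(5,3): OLD=16450050283747729/140737488355328 → NEW=0, ERR=16450050283747729/140737488355328
(5,4): OLD=2411800240937216603/9007199254740992 → NEW=255, ERR=114964430978263643/9007199254740992
(5,5): OLD=11526987050558288683/72057594037927936 → NEW=255, ERR=-6847699429113334997/72057594037927936
(5,6): OLD=134817025327434913573/1152921504606846976 → NEW=0, ERR=134817025327434913573/1152921504606846976
(6,0): OLD=6645820301364105/35184372088832 → NEW=255, ERR=-2326194581288055/35184372088832
(6,1): OLD=77563151328525341/562949953421312 → NEW=255, ERR=-65989086793909219/562949953421312
(6,2): OLD=1346033368753776823/9007199254740992 → NEW=255, ERR=-950802441205176137/9007199254740992
(6,3): OLD=14359292661982512553/72057594037927936 → NEW=255, ERR=-4015393817689111127/72057594037927936
(6,4): OLD=25522227616433721387/144115188075855872 → NEW=255, ERR=-11227145342909525973/144115188075855872
(6,5): OLD=3282467381757914036679/18446744073709551616 → NEW=255, ERR=-1421452357038021625401/18446744073709551616
(6,6): OLD=63129279896995191159553/295147905179352825856 → NEW=255, ERR=-12133435923739779433727/295147905179352825856
Row 0: .......
Row 1: .#.#.#.
Row 2: .#..#..
Row 3: #.#.#.#
Row 4: #.##.##
Row 5: ###.##.
Row 6: #######

Answer: .......
.#.#.#.
.#..#..
#.#.#.#
#.##.##
###.##.
#######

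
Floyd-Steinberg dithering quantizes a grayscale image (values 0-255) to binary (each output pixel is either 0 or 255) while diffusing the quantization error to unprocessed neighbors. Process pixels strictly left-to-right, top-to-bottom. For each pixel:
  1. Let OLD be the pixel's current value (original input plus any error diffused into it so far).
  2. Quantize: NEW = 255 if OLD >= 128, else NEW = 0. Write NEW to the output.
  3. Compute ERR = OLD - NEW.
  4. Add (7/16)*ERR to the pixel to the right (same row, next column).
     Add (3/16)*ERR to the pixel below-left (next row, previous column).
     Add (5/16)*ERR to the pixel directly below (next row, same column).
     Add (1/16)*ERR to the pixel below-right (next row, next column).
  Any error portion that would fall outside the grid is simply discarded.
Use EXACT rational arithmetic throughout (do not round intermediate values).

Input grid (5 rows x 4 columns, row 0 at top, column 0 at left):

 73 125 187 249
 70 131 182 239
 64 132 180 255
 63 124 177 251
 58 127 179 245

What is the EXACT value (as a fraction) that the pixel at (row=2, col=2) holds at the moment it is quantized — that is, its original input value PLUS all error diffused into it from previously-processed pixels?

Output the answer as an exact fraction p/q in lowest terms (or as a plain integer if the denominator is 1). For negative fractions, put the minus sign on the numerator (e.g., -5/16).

Answer: 272827599/2097152

Derivation:
(0,0): OLD=73 → NEW=0, ERR=73
(0,1): OLD=2511/16 → NEW=255, ERR=-1569/16
(0,2): OLD=36889/256 → NEW=255, ERR=-28391/256
(0,3): OLD=821167/4096 → NEW=255, ERR=-223313/4096
(1,0): OLD=19053/256 → NEW=0, ERR=19053/256
(1,1): OLD=238971/2048 → NEW=0, ERR=238971/2048
(1,2): OLD=11930263/65536 → NEW=255, ERR=-4781417/65536
(1,3): OLD=192006609/1048576 → NEW=255, ERR=-75380271/1048576
(2,0): OLD=3576185/32768 → NEW=0, ERR=3576185/32768
(2,1): OLD=217247299/1048576 → NEW=255, ERR=-50139581/1048576
(2,2): OLD=272827599/2097152 → NEW=255, ERR=-261946161/2097152
Target (2,2): original=180, with diffused error = 272827599/2097152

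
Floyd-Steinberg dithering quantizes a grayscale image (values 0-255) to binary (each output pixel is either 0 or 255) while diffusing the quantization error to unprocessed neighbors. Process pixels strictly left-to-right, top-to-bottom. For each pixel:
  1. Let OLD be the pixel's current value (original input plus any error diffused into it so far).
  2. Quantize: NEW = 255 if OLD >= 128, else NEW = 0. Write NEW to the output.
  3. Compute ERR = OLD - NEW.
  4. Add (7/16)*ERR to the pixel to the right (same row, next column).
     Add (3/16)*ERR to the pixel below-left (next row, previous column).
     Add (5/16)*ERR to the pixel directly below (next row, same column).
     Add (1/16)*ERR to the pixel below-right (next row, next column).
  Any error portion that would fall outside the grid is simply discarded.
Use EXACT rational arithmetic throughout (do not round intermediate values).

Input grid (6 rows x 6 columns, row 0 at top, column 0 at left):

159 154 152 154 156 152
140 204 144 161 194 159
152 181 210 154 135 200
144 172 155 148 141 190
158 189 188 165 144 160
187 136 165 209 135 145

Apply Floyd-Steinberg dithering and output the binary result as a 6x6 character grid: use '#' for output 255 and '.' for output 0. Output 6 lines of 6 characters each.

Answer: #.##.#
##.##.
.##.##
#.#.#.
####.#
#..##.

Derivation:
(0,0): OLD=159 → NEW=255, ERR=-96
(0,1): OLD=112 → NEW=0, ERR=112
(0,2): OLD=201 → NEW=255, ERR=-54
(0,3): OLD=1043/8 → NEW=255, ERR=-997/8
(0,4): OLD=12989/128 → NEW=0, ERR=12989/128
(0,5): OLD=402219/2048 → NEW=255, ERR=-120021/2048
(1,0): OLD=131 → NEW=255, ERR=-124
(1,1): OLD=1349/8 → NEW=255, ERR=-691/8
(1,2): OLD=2335/32 → NEW=0, ERR=2335/32
(1,3): OLD=347403/2048 → NEW=255, ERR=-174837/2048
(1,4): OLD=2778479/16384 → NEW=255, ERR=-1399441/16384
(1,5): OLD=28746561/262144 → NEW=0, ERR=28746561/262144
(2,0): OLD=12423/128 → NEW=0, ERR=12423/128
(2,1): OLD=414517/2048 → NEW=255, ERR=-107723/2048
(2,2): OLD=1543253/8192 → NEW=255, ERR=-545707/8192
(2,3): OLD=22733995/262144 → NEW=0, ERR=22733995/262144
(2,4): OLD=21164821/131072 → NEW=255, ERR=-12258539/131072
(2,5): OLD=788583003/4194304 → NEW=255, ERR=-280964517/4194304
(3,0): OLD=5389263/32768 → NEW=255, ERR=-2966577/32768
(3,1): OLD=57425461/524288 → NEW=0, ERR=57425461/524288
(3,2): OLD=1636413109/8388608 → NEW=255, ERR=-502681931/8388608
(3,3): OLD=17070445971/134217728 → NEW=0, ERR=17070445971/134217728
(3,4): OLD=344191808293/2147483648 → NEW=255, ERR=-203416521947/2147483648
(3,5): OLD=4184321569795/34359738368 → NEW=0, ERR=4184321569795/34359738368
(4,0): OLD=1260350287/8388608 → NEW=255, ERR=-878744753/8388608
(4,1): OLD=2692810587/16777216 → NEW=255, ERR=-1585379493/16777216
(4,2): OLD=340643375665/2147483648 → NEW=255, ERR=-206964954575/2147483648
(4,3): OLD=2423650843099/17179869184 → NEW=255, ERR=-1957215798821/17179869184
(4,4): OLD=52413493138579/549755813888 → NEW=0, ERR=52413493138579/549755813888
(4,5): OLD=2056940431488501/8796093022208 → NEW=255, ERR=-186063289174539/8796093022208
(5,0): OLD=36653844263/268435456 → NEW=255, ERR=-31797197017/268435456
(5,1): OLD=1031784989083/34359738368 → NEW=0, ERR=1031784989083/34359738368
(5,2): OLD=66384855854511/549755813888 → NEW=0, ERR=66384855854511/549755813888
(5,3): OLD=1047090177928113/4398046511104 → NEW=255, ERR=-74411682403407/4398046511104
(5,4): OLD=20590592468887933/140737488355328 → NEW=255, ERR=-15297467061720707/140737488355328
(5,5): OLD=217961494661829115/2251799813685248 → NEW=0, ERR=217961494661829115/2251799813685248
Row 0: #.##.#
Row 1: ##.##.
Row 2: .##.##
Row 3: #.#.#.
Row 4: ####.#
Row 5: #..##.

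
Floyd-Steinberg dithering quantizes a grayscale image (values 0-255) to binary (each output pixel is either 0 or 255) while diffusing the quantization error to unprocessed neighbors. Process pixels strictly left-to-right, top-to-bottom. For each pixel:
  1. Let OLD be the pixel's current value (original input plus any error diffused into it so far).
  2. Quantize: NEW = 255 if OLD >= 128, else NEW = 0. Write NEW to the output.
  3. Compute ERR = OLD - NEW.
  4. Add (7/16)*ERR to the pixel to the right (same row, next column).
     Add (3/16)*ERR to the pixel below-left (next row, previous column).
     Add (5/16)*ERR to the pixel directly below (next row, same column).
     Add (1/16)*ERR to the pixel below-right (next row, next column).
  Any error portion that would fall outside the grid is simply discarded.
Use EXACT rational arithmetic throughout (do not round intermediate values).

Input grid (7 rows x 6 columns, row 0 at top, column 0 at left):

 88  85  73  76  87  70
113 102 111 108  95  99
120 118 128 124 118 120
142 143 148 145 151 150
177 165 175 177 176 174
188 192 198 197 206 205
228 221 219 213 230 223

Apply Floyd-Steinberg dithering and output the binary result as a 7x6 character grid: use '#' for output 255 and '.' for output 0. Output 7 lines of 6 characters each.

(0,0): OLD=88 → NEW=0, ERR=88
(0,1): OLD=247/2 → NEW=0, ERR=247/2
(0,2): OLD=4065/32 → NEW=0, ERR=4065/32
(0,3): OLD=67367/512 → NEW=255, ERR=-63193/512
(0,4): OLD=270353/8192 → NEW=0, ERR=270353/8192
(0,5): OLD=11067511/131072 → NEW=0, ERR=11067511/131072
(1,0): OLD=5237/32 → NEW=255, ERR=-2923/32
(1,1): OLD=33267/256 → NEW=255, ERR=-32013/256
(1,2): OLD=659983/8192 → NEW=0, ERR=659983/8192
(1,3): OLD=3892979/32768 → NEW=0, ERR=3892979/32768
(1,4): OLD=346886217/2097152 → NEW=255, ERR=-187887543/2097152
(1,5): OLD=2961287215/33554432 → NEW=0, ERR=2961287215/33554432
(2,0): OLD=278561/4096 → NEW=0, ERR=278561/4096
(2,1): OLD=15475931/131072 → NEW=0, ERR=15475931/131072
(2,2): OLD=459890705/2097152 → NEW=255, ERR=-74883055/2097152
(2,3): OLD=2243807241/16777216 → NEW=255, ERR=-2034382839/16777216
(2,4): OLD=32708676571/536870912 → NEW=0, ERR=32708676571/536870912
(2,5): OLD=1448556653229/8589934592 → NEW=255, ERR=-741876667731/8589934592
(3,0): OLD=388793137/2097152 → NEW=255, ERR=-145980623/2097152
(3,1): OLD=2466233981/16777216 → NEW=255, ERR=-1811956099/16777216
(3,2): OLD=9963601623/134217728 → NEW=0, ERR=9963601623/134217728
(3,3): OLD=1277976074677/8589934592 → NEW=255, ERR=-912457246283/8589934592
(3,4): OLD=6857770679605/68719476736 → NEW=0, ERR=6857770679605/68719476736
(3,5): OLD=187442782815483/1099511627776 → NEW=255, ERR=-92932682267397/1099511627776
(4,0): OLD=36237982495/268435456 → NEW=255, ERR=-32213058785/268435456
(4,1): OLD=379317794419/4294967296 → NEW=0, ERR=379317794419/4294967296
(4,2): OLD=28885525237289/137438953472 → NEW=255, ERR=-6161407898071/137438953472
(4,3): OLD=324450033383149/2199023255552 → NEW=255, ERR=-236300896782611/2199023255552
(4,4): OLD=4844401370240125/35184372088832 → NEW=255, ERR=-4127613512412035/35184372088832
(4,5): OLD=57701946733598283/562949953421312 → NEW=0, ERR=57701946733598283/562949953421312
(5,0): OLD=11480170306825/68719476736 → NEW=255, ERR=-6043296260855/68719476736
(5,1): OLD=363319854728921/2199023255552 → NEW=255, ERR=-197431075436839/2199023255552
(5,2): OLD=2288441767039939/17592186044416 → NEW=255, ERR=-2197565674286141/17592186044416
(5,3): OLD=47270988682241329/562949953421312 → NEW=0, ERR=47270988682241329/562949953421312
(5,4): OLD=246097962110477161/1125899906842624 → NEW=255, ERR=-41006514134391959/1125899906842624
(5,5): OLD=3850841930441860717/18014398509481984 → NEW=255, ERR=-742829689476045203/18014398509481984
(6,0): OLD=6462816208206379/35184372088832 → NEW=255, ERR=-2509198674445781/35184372088832
(6,1): OLD=74773501218767759/562949953421312 → NEW=255, ERR=-68778736903666801/562949953421312
(6,2): OLD=307696395327930071/2251799813685248 → NEW=255, ERR=-266512557161808169/2251799813685248
(6,3): OLD=6226638147436516779/36028797018963968 → NEW=255, ERR=-2960705092399295061/36028797018963968
(6,4): OLD=103868360260296797211/576460752303423488 → NEW=255, ERR=-43129131577076192229/576460752303423488
(6,5): OLD=1615059957626105744093/9223372036854775808 → NEW=255, ERR=-736899911771862086947/9223372036854775808
Row 0: ...#..
Row 1: ##..#.
Row 2: ..##.#
Row 3: ##.#.#
Row 4: #.###.
Row 5: ###.##
Row 6: ######

Answer: ...#..
##..#.
..##.#
##.#.#
#.###.
###.##
######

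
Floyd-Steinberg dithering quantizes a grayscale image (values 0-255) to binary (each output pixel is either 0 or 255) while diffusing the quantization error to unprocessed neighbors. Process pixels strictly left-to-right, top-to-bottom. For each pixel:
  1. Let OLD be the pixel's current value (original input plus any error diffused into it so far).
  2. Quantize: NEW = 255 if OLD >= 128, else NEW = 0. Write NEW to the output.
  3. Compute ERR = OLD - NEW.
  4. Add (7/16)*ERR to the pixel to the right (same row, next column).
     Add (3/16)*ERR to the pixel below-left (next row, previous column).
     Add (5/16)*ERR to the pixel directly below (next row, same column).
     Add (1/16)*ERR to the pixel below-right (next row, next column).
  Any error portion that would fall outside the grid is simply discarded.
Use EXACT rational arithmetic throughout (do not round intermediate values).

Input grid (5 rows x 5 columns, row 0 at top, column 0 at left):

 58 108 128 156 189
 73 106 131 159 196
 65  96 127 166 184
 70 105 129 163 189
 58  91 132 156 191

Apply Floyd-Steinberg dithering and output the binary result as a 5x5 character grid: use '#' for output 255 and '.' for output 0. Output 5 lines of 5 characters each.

Answer: .#.##
..#.#
.#.##
.#.#.
..###

Derivation:
(0,0): OLD=58 → NEW=0, ERR=58
(0,1): OLD=1067/8 → NEW=255, ERR=-973/8
(0,2): OLD=9573/128 → NEW=0, ERR=9573/128
(0,3): OLD=386499/2048 → NEW=255, ERR=-135741/2048
(0,4): OLD=5242965/32768 → NEW=255, ERR=-3112875/32768
(1,0): OLD=8745/128 → NEW=0, ERR=8745/128
(1,1): OLD=118303/1024 → NEW=0, ERR=118303/1024
(1,2): OLD=6058379/32768 → NEW=255, ERR=-2297461/32768
(1,3): OLD=12383087/131072 → NEW=0, ERR=12383087/131072
(1,4): OLD=426778477/2097152 → NEW=255, ERR=-107995283/2097152
(2,0): OLD=1769669/16384 → NEW=0, ERR=1769669/16384
(2,1): OLD=89381831/524288 → NEW=255, ERR=-44311609/524288
(2,2): OLD=780543253/8388608 → NEW=0, ERR=780543253/8388608
(2,3): OLD=29822440047/134217728 → NEW=255, ERR=-4403080593/134217728
(2,4): OLD=342437217609/2147483648 → NEW=255, ERR=-205171112631/2147483648
(3,0): OLD=737414773/8388608 → NEW=0, ERR=737414773/8388608
(3,1): OLD=9478768209/67108864 → NEW=255, ERR=-7633992111/67108864
(3,2): OLD=208039947595/2147483648 → NEW=0, ERR=208039947595/2147483648
(3,3): OLD=786122034323/4294967296 → NEW=255, ERR=-309094626157/4294967296
(3,4): OLD=8631709014719/68719476736 → NEW=0, ERR=8631709014719/68719476736
(4,0): OLD=68871640379/1073741824 → NEW=0, ERR=68871640379/1073741824
(4,1): OLD=3682398443707/34359738368 → NEW=0, ERR=3682398443707/34359738368
(4,2): OLD=103660877358165/549755813888 → NEW=255, ERR=-36526855183275/549755813888
(4,3): OLD=1179101207378619/8796093022208 → NEW=255, ERR=-1063902513284421/8796093022208
(4,4): OLD=24324810657927325/140737488355328 → NEW=255, ERR=-11563248872681315/140737488355328
Row 0: .#.##
Row 1: ..#.#
Row 2: .#.##
Row 3: .#.#.
Row 4: ..###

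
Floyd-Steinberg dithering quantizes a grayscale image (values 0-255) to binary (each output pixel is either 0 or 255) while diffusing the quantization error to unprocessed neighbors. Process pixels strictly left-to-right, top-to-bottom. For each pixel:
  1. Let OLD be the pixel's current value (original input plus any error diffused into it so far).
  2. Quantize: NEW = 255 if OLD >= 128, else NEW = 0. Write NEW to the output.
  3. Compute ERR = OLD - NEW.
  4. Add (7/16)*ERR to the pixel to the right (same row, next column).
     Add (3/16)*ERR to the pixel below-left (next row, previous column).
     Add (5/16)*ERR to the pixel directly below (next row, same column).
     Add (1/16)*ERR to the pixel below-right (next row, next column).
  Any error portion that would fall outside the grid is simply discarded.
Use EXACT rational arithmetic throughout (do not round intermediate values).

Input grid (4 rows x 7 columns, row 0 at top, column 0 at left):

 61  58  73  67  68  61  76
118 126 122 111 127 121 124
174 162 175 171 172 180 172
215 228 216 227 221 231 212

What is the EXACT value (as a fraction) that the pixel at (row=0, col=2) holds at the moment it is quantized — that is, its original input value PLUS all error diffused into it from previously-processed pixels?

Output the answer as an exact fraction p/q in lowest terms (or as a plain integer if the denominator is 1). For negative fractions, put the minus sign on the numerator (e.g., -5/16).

(0,0): OLD=61 → NEW=0, ERR=61
(0,1): OLD=1355/16 → NEW=0, ERR=1355/16
(0,2): OLD=28173/256 → NEW=0, ERR=28173/256
Target (0,2): original=73, with diffused error = 28173/256

Answer: 28173/256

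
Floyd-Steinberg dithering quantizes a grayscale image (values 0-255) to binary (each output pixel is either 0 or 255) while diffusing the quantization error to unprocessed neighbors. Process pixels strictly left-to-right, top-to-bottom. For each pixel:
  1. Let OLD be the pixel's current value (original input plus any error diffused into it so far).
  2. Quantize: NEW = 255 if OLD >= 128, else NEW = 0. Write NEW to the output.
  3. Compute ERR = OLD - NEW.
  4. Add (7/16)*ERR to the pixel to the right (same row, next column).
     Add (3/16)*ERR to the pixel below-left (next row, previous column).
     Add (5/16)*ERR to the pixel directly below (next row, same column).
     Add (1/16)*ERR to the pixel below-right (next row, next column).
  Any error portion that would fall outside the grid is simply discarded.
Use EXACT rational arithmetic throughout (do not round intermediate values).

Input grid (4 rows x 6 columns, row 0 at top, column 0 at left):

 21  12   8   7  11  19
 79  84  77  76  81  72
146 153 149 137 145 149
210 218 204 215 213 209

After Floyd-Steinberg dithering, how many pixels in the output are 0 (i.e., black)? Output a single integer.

Answer: 13

Derivation:
(0,0): OLD=21 → NEW=0, ERR=21
(0,1): OLD=339/16 → NEW=0, ERR=339/16
(0,2): OLD=4421/256 → NEW=0, ERR=4421/256
(0,3): OLD=59619/4096 → NEW=0, ERR=59619/4096
(0,4): OLD=1138229/65536 → NEW=0, ERR=1138229/65536
(0,5): OLD=27890547/1048576 → NEW=0, ERR=27890547/1048576
(1,0): OLD=22921/256 → NEW=0, ERR=22921/256
(1,1): OLD=275135/2048 → NEW=255, ERR=-247105/2048
(1,2): OLD=2206123/65536 → NEW=0, ERR=2206123/65536
(1,3): OLD=26112655/262144 → NEW=0, ERR=26112655/262144
(1,4): OLD=2280101261/16777216 → NEW=255, ERR=-1998088819/16777216
(1,5): OLD=7863361483/268435456 → NEW=0, ERR=7863361483/268435456
(2,0): OLD=4959653/32768 → NEW=255, ERR=-3396187/32768
(2,1): OLD=85834855/1048576 → NEW=0, ERR=85834855/1048576
(2,2): OLD=3463973109/16777216 → NEW=255, ERR=-814216971/16777216
(2,3): OLD=17001344653/134217728 → NEW=0, ERR=17001344653/134217728
(2,4): OLD=751271420711/4294967296 → NEW=255, ERR=-343945239769/4294967296
(2,5): OLD=7949143536257/68719476736 → NEW=0, ERR=7949143536257/68719476736
(3,0): OLD=3237330005/16777216 → NEW=255, ERR=-1040860075/16777216
(3,1): OLD=26959099313/134217728 → NEW=255, ERR=-7266421327/134217728
(3,2): OLD=208321965731/1073741824 → NEW=255, ERR=-65482199389/1073741824
(3,3): OLD=14421125795945/68719476736 → NEW=255, ERR=-3102340771735/68719476736
(3,4): OLD=108758045601865/549755813888 → NEW=255, ERR=-31429686939575/549755813888
(3,5): OLD=1892316383824295/8796093022208 → NEW=255, ERR=-350687336838745/8796093022208
Output grid:
  Row 0: ......  (6 black, running=6)
  Row 1: .#..#.  (4 black, running=10)
  Row 2: #.#.#.  (3 black, running=13)
  Row 3: ######  (0 black, running=13)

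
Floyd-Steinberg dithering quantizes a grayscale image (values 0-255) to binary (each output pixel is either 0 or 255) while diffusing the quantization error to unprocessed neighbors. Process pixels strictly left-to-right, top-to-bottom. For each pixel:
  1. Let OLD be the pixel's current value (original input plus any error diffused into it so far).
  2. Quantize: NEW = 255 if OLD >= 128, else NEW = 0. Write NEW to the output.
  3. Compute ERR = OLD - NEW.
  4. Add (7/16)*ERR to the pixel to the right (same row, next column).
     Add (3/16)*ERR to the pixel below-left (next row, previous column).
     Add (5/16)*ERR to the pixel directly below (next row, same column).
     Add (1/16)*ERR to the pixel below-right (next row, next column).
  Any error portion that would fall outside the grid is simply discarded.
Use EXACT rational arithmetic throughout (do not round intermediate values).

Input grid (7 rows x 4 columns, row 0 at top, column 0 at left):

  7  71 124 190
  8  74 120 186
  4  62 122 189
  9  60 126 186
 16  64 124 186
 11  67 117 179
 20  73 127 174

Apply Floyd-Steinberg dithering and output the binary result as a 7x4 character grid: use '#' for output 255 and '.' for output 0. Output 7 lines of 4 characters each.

Answer: ..##
...#
..##
..#.
..##
...#
.#.#

Derivation:
(0,0): OLD=7 → NEW=0, ERR=7
(0,1): OLD=1185/16 → NEW=0, ERR=1185/16
(0,2): OLD=40039/256 → NEW=255, ERR=-25241/256
(0,3): OLD=601553/4096 → NEW=255, ERR=-442927/4096
(1,0): OLD=6163/256 → NEW=0, ERR=6163/256
(1,1): OLD=183557/2048 → NEW=0, ERR=183557/2048
(1,2): OLD=7389417/65536 → NEW=0, ERR=7389417/65536
(1,3): OLD=204865199/1048576 → NEW=255, ERR=-62521681/1048576
(2,0): OLD=928263/32768 → NEW=0, ERR=928263/32768
(2,1): OLD=131122493/1048576 → NEW=0, ERR=131122493/1048576
(2,2): OLD=432780913/2097152 → NEW=255, ERR=-101992847/2097152
(2,3): OLD=5239082253/33554432 → NEW=255, ERR=-3317297907/33554432
(3,0): OLD=692884503/16777216 → NEW=0, ERR=692884503/16777216
(3,1): OLD=29473560649/268435456 → NEW=0, ERR=29473560649/268435456
(3,2): OLD=636157590199/4294967296 → NEW=255, ERR=-459059070281/4294967296
(3,3): OLD=7236457169793/68719476736 → NEW=0, ERR=7236457169793/68719476736
(4,0): OLD=212570918923/4294967296 → NEW=0, ERR=212570918923/4294967296
(4,1): OLD=3522064508705/34359738368 → NEW=0, ERR=3522064508705/34359738368
(4,2): OLD=178178222379137/1099511627776 → NEW=255, ERR=-102197242703743/1099511627776
(4,3): OLD=3018163356926679/17592186044416 → NEW=255, ERR=-1467844084399401/17592186044416
(5,0): OLD=25116344235803/549755813888 → NEW=0, ERR=25116344235803/549755813888
(5,1): OLD=1841662032802973/17592186044416 → NEW=0, ERR=1841662032802973/17592186044416
(5,2): OLD=1095255995741465/8796093022208 → NEW=0, ERR=1095255995741465/8796093022208
(5,3): OLD=56743228466331041/281474976710656 → NEW=255, ERR=-15032890594886239/281474976710656
(6,0): OLD=15173100710350519/281474976710656 → NEW=0, ERR=15173100710350519/281474976710656
(6,1): OLD=700311584234649457/4503599627370496 → NEW=255, ERR=-448106320744827023/4503599627370496
(6,2): OLD=8568312278544230727/72057594037927936 → NEW=0, ERR=8568312278544230727/72057594037927936
(6,3): OLD=250316764907060684273/1152921504606846976 → NEW=255, ERR=-43678218767685294607/1152921504606846976
Row 0: ..##
Row 1: ...#
Row 2: ..##
Row 3: ..#.
Row 4: ..##
Row 5: ...#
Row 6: .#.#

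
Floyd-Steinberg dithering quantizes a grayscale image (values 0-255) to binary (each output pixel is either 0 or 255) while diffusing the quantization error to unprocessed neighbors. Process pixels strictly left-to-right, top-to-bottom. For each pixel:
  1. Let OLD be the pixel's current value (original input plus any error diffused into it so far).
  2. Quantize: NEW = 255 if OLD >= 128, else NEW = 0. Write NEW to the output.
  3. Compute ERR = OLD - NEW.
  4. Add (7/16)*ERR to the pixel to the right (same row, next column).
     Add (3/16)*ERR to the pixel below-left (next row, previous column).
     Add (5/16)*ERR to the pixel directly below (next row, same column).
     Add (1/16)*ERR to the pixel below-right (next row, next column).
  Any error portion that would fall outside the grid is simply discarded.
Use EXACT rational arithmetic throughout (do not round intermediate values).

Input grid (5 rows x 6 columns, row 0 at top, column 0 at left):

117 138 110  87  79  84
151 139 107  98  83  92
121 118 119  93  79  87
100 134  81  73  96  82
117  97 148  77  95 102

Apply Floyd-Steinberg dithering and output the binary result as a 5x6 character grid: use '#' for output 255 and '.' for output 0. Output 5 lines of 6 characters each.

Answer: .#..#.
#.#..#
.#.#..
.#..#.
#.#..#

Derivation:
(0,0): OLD=117 → NEW=0, ERR=117
(0,1): OLD=3027/16 → NEW=255, ERR=-1053/16
(0,2): OLD=20789/256 → NEW=0, ERR=20789/256
(0,3): OLD=501875/4096 → NEW=0, ERR=501875/4096
(0,4): OLD=8690469/65536 → NEW=255, ERR=-8021211/65536
(0,5): OLD=31931907/1048576 → NEW=0, ERR=31931907/1048576
(1,0): OLD=44857/256 → NEW=255, ERR=-20423/256
(1,1): OLD=217231/2048 → NEW=0, ERR=217231/2048
(1,2): OLD=12952763/65536 → NEW=255, ERR=-3758917/65536
(1,3): OLD=24464095/262144 → NEW=0, ERR=24464095/262144
(1,4): OLD=1660082429/16777216 → NEW=0, ERR=1660082429/16777216
(1,5): OLD=36817761499/268435456 → NEW=255, ERR=-31633279781/268435456
(2,0): OLD=3799701/32768 → NEW=0, ERR=3799701/32768
(2,1): OLD=195179703/1048576 → NEW=255, ERR=-72207177/1048576
(2,2): OLD=1595116517/16777216 → NEW=0, ERR=1595116517/16777216
(2,3): OLD=23988393981/134217728 → NEW=255, ERR=-10237126659/134217728
(2,4): OLD=258940631415/4294967296 → NEW=0, ERR=258940631415/4294967296
(2,5): OLD=5685497615281/68719476736 → NEW=0, ERR=5685497615281/68719476736
(3,0): OLD=2069052229/16777216 → NEW=0, ERR=2069052229/16777216
(3,1): OLD=25703969505/134217728 → NEW=255, ERR=-8521551135/134217728
(3,2): OLD=69073039795/1073741824 → NEW=0, ERR=69073039795/1073741824
(3,3): OLD=6497798373145/68719476736 → NEW=0, ERR=6497798373145/68719476736
(3,4): OLD=91784019694073/549755813888 → NEW=255, ERR=-48403712847367/549755813888
(3,5): OLD=643017943321847/8796093022208 → NEW=0, ERR=643017943321847/8796093022208
(4,0): OLD=308453022571/2147483648 → NEW=255, ERR=-239155307669/2147483648
(4,1): OLD=1656360301295/34359738368 → NEW=0, ERR=1656360301295/34359738368
(4,2): OLD=223150498801693/1099511627776 → NEW=255, ERR=-57224966281187/1099511627776
(4,3): OLD=1254155946969201/17592186044416 → NEW=0, ERR=1254155946969201/17592186044416
(4,4): OLD=33296164404174209/281474976710656 → NEW=0, ERR=33296164404174209/281474976710656
(4,5): OLD=770540482774653671/4503599627370496 → NEW=255, ERR=-377877422204822809/4503599627370496
Row 0: .#..#.
Row 1: #.#..#
Row 2: .#.#..
Row 3: .#..#.
Row 4: #.#..#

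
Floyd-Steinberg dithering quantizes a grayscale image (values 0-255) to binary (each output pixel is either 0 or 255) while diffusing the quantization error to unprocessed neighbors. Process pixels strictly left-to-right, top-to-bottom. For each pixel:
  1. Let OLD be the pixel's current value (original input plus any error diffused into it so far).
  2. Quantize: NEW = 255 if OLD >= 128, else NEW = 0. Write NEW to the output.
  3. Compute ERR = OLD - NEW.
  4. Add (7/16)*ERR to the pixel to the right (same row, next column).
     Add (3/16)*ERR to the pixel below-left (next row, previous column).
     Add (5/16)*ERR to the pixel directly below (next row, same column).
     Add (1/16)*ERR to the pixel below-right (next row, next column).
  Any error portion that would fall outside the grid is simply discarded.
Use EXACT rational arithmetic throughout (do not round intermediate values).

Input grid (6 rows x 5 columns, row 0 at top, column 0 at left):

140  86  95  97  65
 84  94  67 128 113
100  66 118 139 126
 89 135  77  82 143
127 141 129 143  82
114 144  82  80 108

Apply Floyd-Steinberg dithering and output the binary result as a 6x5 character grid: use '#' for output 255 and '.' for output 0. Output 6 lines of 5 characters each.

(0,0): OLD=140 → NEW=255, ERR=-115
(0,1): OLD=571/16 → NEW=0, ERR=571/16
(0,2): OLD=28317/256 → NEW=0, ERR=28317/256
(0,3): OLD=595531/4096 → NEW=255, ERR=-448949/4096
(0,4): OLD=1117197/65536 → NEW=0, ERR=1117197/65536
(1,0): OLD=14017/256 → NEW=0, ERR=14017/256
(1,1): OLD=292167/2048 → NEW=255, ERR=-230073/2048
(1,2): OLD=2234579/65536 → NEW=0, ERR=2234579/65536
(1,3): OLD=31136151/262144 → NEW=0, ERR=31136151/262144
(1,4): OLD=685520613/4194304 → NEW=255, ERR=-384026907/4194304
(2,0): OLD=3147261/32768 → NEW=0, ERR=3147261/32768
(2,1): OLD=86748079/1048576 → NEW=0, ERR=86748079/1048576
(2,2): OLD=3021550797/16777216 → NEW=255, ERR=-1256639283/16777216
(2,3): OLD=34443351063/268435456 → NEW=255, ERR=-34007690217/268435456
(2,4): OLD=212106856161/4294967296 → NEW=0, ERR=212106856161/4294967296
(3,0): OLD=2256978221/16777216 → NEW=255, ERR=-2021211859/16777216
(3,1): OLD=13435814825/134217728 → NEW=0, ERR=13435814825/134217728
(3,2): OLD=338467184275/4294967296 → NEW=0, ERR=338467184275/4294967296
(3,3): OLD=699784134619/8589934592 → NEW=0, ERR=699784134619/8589934592
(3,4): OLD=25585081763495/137438953472 → NEW=255, ERR=-9461851371865/137438953472
(4,0): OLD=232189393411/2147483648 → NEW=0, ERR=232189393411/2147483648
(4,1): OLD=15587799416451/68719476736 → NEW=255, ERR=-1935667151229/68719476736
(4,2): OLD=179038661087757/1099511627776 → NEW=255, ERR=-101336803995123/1099511627776
(4,3): OLD=2113749988791427/17592186044416 → NEW=0, ERR=2113749988791427/17592186044416
(4,4): OLD=33254771041519893/281474976710656 → NEW=0, ERR=33254771041519893/281474976710656
(5,0): OLD=156687627058537/1099511627776 → NEW=255, ERR=-123687838024343/1099511627776
(5,1): OLD=663738554784123/8796093022208 → NEW=0, ERR=663738554784123/8796093022208
(5,2): OLD=30112062713301331/281474976710656 → NEW=0, ERR=30112062713301331/281474976710656
(5,3): OLD=203498624896967837/1125899906842624 → NEW=255, ERR=-83605851347901283/1125899906842624
(5,4): OLD=2160689499701794479/18014398509481984 → NEW=0, ERR=2160689499701794479/18014398509481984
Row 0: #..#.
Row 1: .#..#
Row 2: ..##.
Row 3: #...#
Row 4: .##..
Row 5: #..#.

Answer: #..#.
.#..#
..##.
#...#
.##..
#..#.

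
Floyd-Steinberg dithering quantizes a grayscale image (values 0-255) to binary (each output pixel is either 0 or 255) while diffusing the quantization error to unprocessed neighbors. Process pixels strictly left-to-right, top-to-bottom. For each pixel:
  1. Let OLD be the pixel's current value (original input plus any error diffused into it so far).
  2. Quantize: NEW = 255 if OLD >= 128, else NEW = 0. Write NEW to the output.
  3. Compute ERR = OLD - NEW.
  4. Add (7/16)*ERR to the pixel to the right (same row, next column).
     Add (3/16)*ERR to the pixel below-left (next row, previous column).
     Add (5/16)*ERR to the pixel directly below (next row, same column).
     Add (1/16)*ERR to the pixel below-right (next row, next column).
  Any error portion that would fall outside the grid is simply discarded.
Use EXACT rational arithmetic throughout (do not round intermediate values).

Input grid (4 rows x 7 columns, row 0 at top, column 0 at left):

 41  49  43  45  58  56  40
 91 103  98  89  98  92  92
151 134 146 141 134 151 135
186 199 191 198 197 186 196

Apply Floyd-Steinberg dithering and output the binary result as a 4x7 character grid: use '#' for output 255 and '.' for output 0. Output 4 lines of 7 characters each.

(0,0): OLD=41 → NEW=0, ERR=41
(0,1): OLD=1071/16 → NEW=0, ERR=1071/16
(0,2): OLD=18505/256 → NEW=0, ERR=18505/256
(0,3): OLD=313855/4096 → NEW=0, ERR=313855/4096
(0,4): OLD=5998073/65536 → NEW=0, ERR=5998073/65536
(0,5): OLD=100706767/1048576 → NEW=0, ERR=100706767/1048576
(0,6): OLD=1376036009/16777216 → NEW=0, ERR=1376036009/16777216
(1,0): OLD=29789/256 → NEW=0, ERR=29789/256
(1,1): OLD=391051/2048 → NEW=255, ERR=-131189/2048
(1,2): OLD=7282023/65536 → NEW=0, ERR=7282023/65536
(1,3): OLD=48034331/262144 → NEW=255, ERR=-18812389/262144
(1,4): OLD=1979733297/16777216 → NEW=0, ERR=1979733297/16777216
(1,5): OLD=26137175553/134217728 → NEW=255, ERR=-8088345087/134217728
(1,6): OLD=208881986543/2147483648 → NEW=0, ERR=208881986543/2147483648
(2,0): OLD=5745961/32768 → NEW=255, ERR=-2609879/32768
(2,1): OLD=112452691/1048576 → NEW=0, ERR=112452691/1048576
(2,2): OLD=3526286777/16777216 → NEW=255, ERR=-751903303/16777216
(2,3): OLD=17184754737/134217728 → NEW=255, ERR=-17040765903/134217728
(2,4): OLD=106884900481/1073741824 → NEW=0, ERR=106884900481/1073741824
(2,5): OLD=6917693314987/34359738368 → NEW=255, ERR=-1844039968853/34359738368
(2,6): OLD=75948697674077/549755813888 → NEW=255, ERR=-64239034867363/549755813888
(3,0): OLD=3040339609/16777216 → NEW=255, ERR=-1237850471/16777216
(3,1): OLD=25078974885/134217728 → NEW=255, ERR=-9146545755/134217728
(3,2): OLD=139669535551/1073741824 → NEW=255, ERR=-134134629569/1073741824
(3,3): OLD=513393486345/4294967296 → NEW=0, ERR=513393486345/4294967296
(3,4): OLD=144258958670489/549755813888 → NEW=255, ERR=4071226129049/549755813888
(3,5): OLD=689528325984987/4398046511104 → NEW=255, ERR=-431973534346533/4398046511104
(3,6): OLD=7962860607688709/70368744177664 → NEW=0, ERR=7962860607688709/70368744177664
Row 0: .......
Row 1: .#.#.#.
Row 2: #.##.##
Row 3: ###.##.

Answer: .......
.#.#.#.
#.##.##
###.##.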